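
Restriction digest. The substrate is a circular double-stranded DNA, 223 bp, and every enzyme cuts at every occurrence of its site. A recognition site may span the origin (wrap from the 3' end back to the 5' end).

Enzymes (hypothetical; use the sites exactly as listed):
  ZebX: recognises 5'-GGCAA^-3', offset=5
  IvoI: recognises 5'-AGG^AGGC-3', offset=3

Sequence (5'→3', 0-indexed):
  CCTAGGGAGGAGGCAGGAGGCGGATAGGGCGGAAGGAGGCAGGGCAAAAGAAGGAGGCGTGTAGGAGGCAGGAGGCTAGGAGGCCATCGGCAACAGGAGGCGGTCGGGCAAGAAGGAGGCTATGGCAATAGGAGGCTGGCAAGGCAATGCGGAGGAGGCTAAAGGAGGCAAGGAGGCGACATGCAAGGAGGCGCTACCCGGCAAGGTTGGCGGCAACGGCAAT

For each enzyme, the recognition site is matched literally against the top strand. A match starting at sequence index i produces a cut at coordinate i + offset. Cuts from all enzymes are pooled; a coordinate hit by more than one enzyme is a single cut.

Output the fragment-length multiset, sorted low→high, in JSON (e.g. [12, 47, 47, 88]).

Site scan:
  ZebX (GGCAA, off=5): starts [42, 88, 106, 123, 137, 142, 166, 199, 211, 217] → cuts [47, 93, 111, 128, 142, 147, 171, 204, 216, 222]
  IvoI (AGGAGGC, off=3): starts [7, 14, 33, 51, 62, 69, 77, 94, 113, 129, 152, 162, 170, 185] → cuts [10, 17, 36, 54, 65, 72, 80, 97, 116, 132, 155, 165, 173, 188]

Pooled cuts: [10, 17, 36, 47, 54, 65, 72, 80, 93, 97, 111, 116, 128, 132, 142, 147, 155, 165, 171, 173, 188, 204, 216, 222]

Fragment lengths:
  10→17: 7 bp
  17→36: 19 bp
  36→47: 11 bp
  47→54: 7 bp
  54→65: 11 bp
  65→72: 7 bp
  72→80: 8 bp
  80→93: 13 bp
  93→97: 4 bp
  97→111: 14 bp
  111→116: 5 bp
  116→128: 12 bp
  128→132: 4 bp
  132→142: 10 bp
  142→147: 5 bp
  147→155: 8 bp
  155→165: 10 bp
  165→171: 6 bp
  171→173: 2 bp
  173→188: 15 bp
  188→204: 16 bp
  204→216: 12 bp
  216→222: 6 bp
  222→10 (wrap): 223-222+10 = 11 bp

[2,4,4,5,5,6,6,7,7,7,8,8,10,10,11,11,11,12,12,13,14,15,16,19]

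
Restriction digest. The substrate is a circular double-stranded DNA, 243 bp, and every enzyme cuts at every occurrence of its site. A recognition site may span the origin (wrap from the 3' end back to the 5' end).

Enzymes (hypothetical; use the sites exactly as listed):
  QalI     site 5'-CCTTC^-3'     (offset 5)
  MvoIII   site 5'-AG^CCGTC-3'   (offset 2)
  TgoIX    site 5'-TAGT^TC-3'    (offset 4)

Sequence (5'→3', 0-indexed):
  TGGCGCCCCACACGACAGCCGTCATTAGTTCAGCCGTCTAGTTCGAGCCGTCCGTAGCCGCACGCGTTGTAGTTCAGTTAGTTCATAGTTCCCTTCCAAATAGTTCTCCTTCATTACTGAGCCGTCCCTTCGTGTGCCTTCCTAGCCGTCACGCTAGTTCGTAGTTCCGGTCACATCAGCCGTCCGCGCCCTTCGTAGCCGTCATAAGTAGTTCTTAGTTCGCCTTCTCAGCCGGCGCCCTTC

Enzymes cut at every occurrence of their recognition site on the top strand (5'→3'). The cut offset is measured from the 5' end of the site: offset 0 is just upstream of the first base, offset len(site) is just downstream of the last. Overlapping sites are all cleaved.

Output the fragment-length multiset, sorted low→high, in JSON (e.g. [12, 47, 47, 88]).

[4,4,4,5,7,7,7,7,8,8,8,9,9,9,10,10,11,13,14,14,15,16,18,26]

Site scan:
  QalI (CCTTC, off=5): starts [91, 107, 126, 136, 189, 222, 238] → cuts [0, 96, 112, 131, 141, 194, 227]
  MvoIII (AGCCGTC, off=2): starts [16, 31, 45, 119, 143, 177, 196] → cuts [18, 33, 47, 121, 145, 179, 198]
  TgoIX (TAGTTC, off=4): starts [25, 38, 69, 78, 85, 100, 154, 161, 208, 215] → cuts [29, 42, 73, 82, 89, 104, 158, 165, 212, 219]

All cut coordinates (distinct, sorted): [0, 18, 29, 33, 42, 47, 73, 82, 89, 96, 104, 112, 121, 131, 141, 145, 158, 165, 179, 194, 198, 212, 219, 227]

Fragments:
  0→18: 18 bp
  18→29: 11 bp
  29→33: 4 bp
  33→42: 9 bp
  42→47: 5 bp
  47→73: 26 bp
  73→82: 9 bp
  82→89: 7 bp
  89→96: 7 bp
  96→104: 8 bp
  104→112: 8 bp
  112→121: 9 bp
  121→131: 10 bp
  131→141: 10 bp
  141→145: 4 bp
  145→158: 13 bp
  158→165: 7 bp
  165→179: 14 bp
  179→194: 15 bp
  194→198: 4 bp
  198→212: 14 bp
  212→219: 7 bp
  219→227: 8 bp
  227→0 (wrap): 243-227+0 = 16 bp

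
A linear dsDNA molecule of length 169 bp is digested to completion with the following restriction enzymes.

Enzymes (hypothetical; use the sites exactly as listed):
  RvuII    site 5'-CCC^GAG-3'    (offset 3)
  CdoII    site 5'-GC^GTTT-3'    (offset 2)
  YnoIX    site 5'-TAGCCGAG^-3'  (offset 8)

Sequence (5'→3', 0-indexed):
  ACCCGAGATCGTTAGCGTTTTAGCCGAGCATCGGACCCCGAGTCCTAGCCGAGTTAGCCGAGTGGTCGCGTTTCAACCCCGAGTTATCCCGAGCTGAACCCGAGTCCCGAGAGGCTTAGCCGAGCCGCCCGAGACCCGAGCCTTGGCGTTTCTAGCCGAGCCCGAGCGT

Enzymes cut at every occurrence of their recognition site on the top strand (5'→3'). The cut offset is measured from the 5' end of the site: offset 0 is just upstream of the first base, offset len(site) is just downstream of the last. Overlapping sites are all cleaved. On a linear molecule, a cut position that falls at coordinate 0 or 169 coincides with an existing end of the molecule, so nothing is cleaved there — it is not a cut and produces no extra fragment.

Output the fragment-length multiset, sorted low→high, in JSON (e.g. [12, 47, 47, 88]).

Per-enzyme occurrences:
  RvuII CCCGAG/3: at [1, 36, 77, 87, 98, 105, 127, 134, 160] ⇒ [4, 39, 80, 90, 101, 108, 130, 137, 163]
  CdoII GCGTTT/2: at [14, 67, 145] ⇒ [16, 69, 147]
  YnoIX TAGCCGAG/8: at [20, 45, 54, 116, 152] ⇒ [28, 53, 62, 124, 160]

Pooled cuts: [4, 16, 28, 39, 53, 62, 69, 80, 90, 101, 108, 124, 130, 137, 147, 160, 163]

Fragment lengths:
  [0,4): 4 bp
  [4,16): 12 bp
  [16,28): 12 bp
  [28,39): 11 bp
  [39,53): 14 bp
  [53,62): 9 bp
  [62,69): 7 bp
  [69,80): 11 bp
  [80,90): 10 bp
  [90,101): 11 bp
  [101,108): 7 bp
  [108,124): 16 bp
  [124,130): 6 bp
  [130,137): 7 bp
  [137,147): 10 bp
  [147,160): 13 bp
  [160,163): 3 bp
  [163,169): 6 bp

[3,4,6,6,7,7,7,9,10,10,11,11,11,12,12,13,14,16]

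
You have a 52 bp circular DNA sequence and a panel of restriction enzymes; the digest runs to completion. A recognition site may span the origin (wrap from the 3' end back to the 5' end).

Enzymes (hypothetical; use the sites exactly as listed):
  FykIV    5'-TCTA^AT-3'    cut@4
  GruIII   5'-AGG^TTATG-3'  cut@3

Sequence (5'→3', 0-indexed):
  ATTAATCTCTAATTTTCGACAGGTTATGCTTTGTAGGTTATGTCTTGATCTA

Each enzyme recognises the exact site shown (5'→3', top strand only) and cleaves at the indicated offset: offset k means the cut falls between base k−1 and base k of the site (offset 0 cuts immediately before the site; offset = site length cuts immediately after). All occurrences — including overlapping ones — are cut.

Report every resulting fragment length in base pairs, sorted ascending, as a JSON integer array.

[11,12,14,15]

Scan for sites:
  FykIV (TCTAAT, off=4): starts [7, 48] → cuts [0, 11]
  GruIII (AGGTTATG, off=3): starts [20, 34] → cuts [23, 37]

Pooled cuts: [0, 11, 23, 37]

Fragments:
  0→11: 11 bp
  11→23: 12 bp
  23→37: 14 bp
  37→0 (wrap): 52-37+0 = 15 bp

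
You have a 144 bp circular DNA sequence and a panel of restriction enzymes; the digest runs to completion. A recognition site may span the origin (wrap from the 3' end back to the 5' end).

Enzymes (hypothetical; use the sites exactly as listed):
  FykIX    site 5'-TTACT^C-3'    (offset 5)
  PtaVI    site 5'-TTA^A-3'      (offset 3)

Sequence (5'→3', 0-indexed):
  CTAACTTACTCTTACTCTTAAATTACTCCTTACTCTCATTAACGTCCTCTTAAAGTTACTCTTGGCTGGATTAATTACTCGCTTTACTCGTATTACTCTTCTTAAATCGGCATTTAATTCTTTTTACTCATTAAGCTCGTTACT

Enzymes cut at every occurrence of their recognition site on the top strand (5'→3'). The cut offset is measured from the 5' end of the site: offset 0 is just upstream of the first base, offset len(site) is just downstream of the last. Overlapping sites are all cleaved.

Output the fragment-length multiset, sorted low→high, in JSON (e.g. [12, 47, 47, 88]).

Scan for sites:
  FykIX (TTACTC, off=5): starts [5, 11, 22, 29, 55, 74, 83, 92, 123, 139] → cuts [0, 10, 16, 27, 34, 60, 79, 88, 97, 128]
  PtaVI (TTAA, off=3): starts [17, 38, 49, 70, 101, 113, 130] → cuts [20, 41, 52, 73, 104, 116, 133]

Pooled cuts: [0, 10, 16, 20, 27, 34, 41, 52, 60, 73, 79, 88, 97, 104, 116, 128, 133]

Fragments:
  0→10: 10 bp
  10→16: 6 bp
  16→20: 4 bp
  20→27: 7 bp
  27→34: 7 bp
  34→41: 7 bp
  41→52: 11 bp
  52→60: 8 bp
  60→73: 13 bp
  73→79: 6 bp
  79→88: 9 bp
  88→97: 9 bp
  97→104: 7 bp
  104→116: 12 bp
  116→128: 12 bp
  128→133: 5 bp
  133→0 (wrap): 144-133+0 = 11 bp

[4,5,6,6,7,7,7,7,8,9,9,10,11,11,12,12,13]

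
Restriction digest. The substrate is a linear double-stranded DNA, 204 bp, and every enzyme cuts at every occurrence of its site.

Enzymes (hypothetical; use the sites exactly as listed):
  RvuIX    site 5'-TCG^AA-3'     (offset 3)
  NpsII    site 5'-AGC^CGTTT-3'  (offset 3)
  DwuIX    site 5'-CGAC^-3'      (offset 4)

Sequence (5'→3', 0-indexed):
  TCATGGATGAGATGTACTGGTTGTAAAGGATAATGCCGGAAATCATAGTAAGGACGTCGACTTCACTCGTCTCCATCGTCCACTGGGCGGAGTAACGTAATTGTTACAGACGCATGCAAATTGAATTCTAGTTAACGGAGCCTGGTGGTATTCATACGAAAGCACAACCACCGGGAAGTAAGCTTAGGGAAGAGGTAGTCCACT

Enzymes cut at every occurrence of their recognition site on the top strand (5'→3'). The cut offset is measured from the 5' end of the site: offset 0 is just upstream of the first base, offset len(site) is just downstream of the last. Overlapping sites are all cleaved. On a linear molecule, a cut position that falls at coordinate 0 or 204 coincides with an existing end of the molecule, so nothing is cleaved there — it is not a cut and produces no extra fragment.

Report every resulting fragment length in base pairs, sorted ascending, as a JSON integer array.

Site scan:
  RvuIX (TCGAA, off=3): no sites
  NpsII (AGCCGTTT, off=3): no sites
  DwuIX CGAC/4: at [57] ⇒ [61]

Pooled cuts: [61]

Fragments:
  [0,61): 61 bp
  [61,204): 143 bp

[61,143]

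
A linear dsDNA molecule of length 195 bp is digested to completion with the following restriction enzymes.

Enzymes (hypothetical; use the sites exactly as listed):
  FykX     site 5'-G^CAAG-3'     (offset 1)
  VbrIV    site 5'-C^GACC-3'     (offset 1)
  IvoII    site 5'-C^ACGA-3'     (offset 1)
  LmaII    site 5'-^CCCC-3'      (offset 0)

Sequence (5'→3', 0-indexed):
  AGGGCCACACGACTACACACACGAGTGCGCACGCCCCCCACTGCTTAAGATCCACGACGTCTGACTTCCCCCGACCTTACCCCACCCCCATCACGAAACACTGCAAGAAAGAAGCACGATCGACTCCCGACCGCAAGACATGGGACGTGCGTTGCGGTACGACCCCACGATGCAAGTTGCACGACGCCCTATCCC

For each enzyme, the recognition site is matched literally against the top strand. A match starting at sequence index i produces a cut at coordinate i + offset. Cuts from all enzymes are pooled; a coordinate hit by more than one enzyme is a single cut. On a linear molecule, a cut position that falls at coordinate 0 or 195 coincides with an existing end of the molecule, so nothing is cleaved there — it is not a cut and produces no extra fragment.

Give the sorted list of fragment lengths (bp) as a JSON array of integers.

Per-enzyme occurrences:
  FykX GCAAG/1: at [102, 132, 171] ⇒ [103, 133, 172]
  VbrIV CGACC/1: at [71, 127, 159] ⇒ [72, 128, 160]
  IvoII CACGA/1: at [7, 19, 52, 91, 114, 165, 179] ⇒ [8, 20, 53, 92, 115, 166, 180]
  LmaII CCCC/0: at [33, 34, 35, 67, 68, 79, 84, 85, 162] ⇒ [33, 34, 35, 67, 68, 79, 84, 85, 162]

All cut coordinates (distinct, sorted): [8, 20, 33, 34, 35, 53, 67, 68, 72, 79, 84, 85, 92, 103, 115, 128, 133, 160, 162, 166, 172, 180]

Fragment lengths:
  [0,8): 8 bp
  [8,20): 12 bp
  [20,33): 13 bp
  [33,34): 1 bp
  [34,35): 1 bp
  [35,53): 18 bp
  [53,67): 14 bp
  [67,68): 1 bp
  [68,72): 4 bp
  [72,79): 7 bp
  [79,84): 5 bp
  [84,85): 1 bp
  [85,92): 7 bp
  [92,103): 11 bp
  [103,115): 12 bp
  [115,128): 13 bp
  [128,133): 5 bp
  [133,160): 27 bp
  [160,162): 2 bp
  [162,166): 4 bp
  [166,172): 6 bp
  [172,180): 8 bp
  [180,195): 15 bp

[1,1,1,1,2,4,4,5,5,6,7,7,8,8,11,12,12,13,13,14,15,18,27]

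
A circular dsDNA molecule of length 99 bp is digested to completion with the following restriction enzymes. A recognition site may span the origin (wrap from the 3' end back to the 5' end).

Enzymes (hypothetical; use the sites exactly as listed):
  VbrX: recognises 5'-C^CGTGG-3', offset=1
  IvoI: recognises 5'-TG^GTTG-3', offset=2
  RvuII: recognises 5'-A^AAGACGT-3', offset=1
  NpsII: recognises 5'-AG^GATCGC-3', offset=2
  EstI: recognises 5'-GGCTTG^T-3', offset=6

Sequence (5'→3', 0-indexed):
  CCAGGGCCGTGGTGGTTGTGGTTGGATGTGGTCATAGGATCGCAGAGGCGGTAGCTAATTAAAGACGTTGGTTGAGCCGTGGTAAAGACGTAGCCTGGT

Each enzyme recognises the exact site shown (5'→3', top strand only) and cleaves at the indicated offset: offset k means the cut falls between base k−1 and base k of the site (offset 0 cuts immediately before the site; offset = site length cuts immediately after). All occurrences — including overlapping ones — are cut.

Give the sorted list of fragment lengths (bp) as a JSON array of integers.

Site scan:
  VbrX (CCGTGG, off=1): starts [6, 76] → cuts [7, 77]
  IvoI (TGGTTG, off=2): starts [12, 18, 68] → cuts [14, 20, 70]
  RvuII (AAAGACGT, off=1): starts [60, 83] → cuts [61, 84]
  NpsII (AGGATCGC, off=2): starts [35] → cuts [37]
  EstI (GGCTTGT, off=6): no sites

Pooled cuts: [7, 14, 20, 37, 61, 70, 77, 84]

Fragments:
  7→14: 7 bp
  14→20: 6 bp
  20→37: 17 bp
  37→61: 24 bp
  61→70: 9 bp
  70→77: 7 bp
  77→84: 7 bp
  84→7 (wrap): 99-84+7 = 22 bp

[6,7,7,7,9,17,22,24]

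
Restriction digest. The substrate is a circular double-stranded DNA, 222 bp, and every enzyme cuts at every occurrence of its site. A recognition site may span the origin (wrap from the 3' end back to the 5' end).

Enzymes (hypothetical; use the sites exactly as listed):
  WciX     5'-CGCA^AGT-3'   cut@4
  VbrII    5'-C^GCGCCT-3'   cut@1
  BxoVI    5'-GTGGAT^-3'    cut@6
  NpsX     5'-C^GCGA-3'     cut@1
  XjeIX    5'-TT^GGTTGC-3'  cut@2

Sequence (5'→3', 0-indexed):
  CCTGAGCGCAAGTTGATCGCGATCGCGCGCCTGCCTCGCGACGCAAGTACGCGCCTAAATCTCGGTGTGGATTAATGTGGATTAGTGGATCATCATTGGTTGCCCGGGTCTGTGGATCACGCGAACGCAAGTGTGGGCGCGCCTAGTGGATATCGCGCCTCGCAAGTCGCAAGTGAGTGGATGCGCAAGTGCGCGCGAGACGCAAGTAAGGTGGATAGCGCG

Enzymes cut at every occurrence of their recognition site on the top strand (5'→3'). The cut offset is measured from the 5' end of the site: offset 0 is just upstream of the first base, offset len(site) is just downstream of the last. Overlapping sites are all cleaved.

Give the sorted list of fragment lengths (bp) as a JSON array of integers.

Site scan:
  WciX CGCAAGT/4: at [6, 41, 125, 160, 167, 183, 200] ⇒ [10, 45, 129, 164, 171, 187, 204]
  VbrII CGCGCCT/1: at [25, 49, 137, 153, 218] ⇒ [26, 50, 138, 154, 219]
  BxoVI GTGGAT/6: at [66, 76, 84, 111, 145, 176, 210] ⇒ [72, 82, 90, 117, 151, 182, 216]
  NpsX CGCGA/1: at [17, 36, 119, 193] ⇒ [18, 37, 120, 194]
  XjeIX TTGGTTGC/2: at [95] ⇒ [97]

All cut coordinates (distinct, sorted): [10, 18, 26, 37, 45, 50, 72, 82, 90, 97, 117, 120, 129, 138, 151, 154, 164, 171, 182, 187, 194, 204, 216, 219]

Fragments:
  10→18: 8 bp
  18→26: 8 bp
  26→37: 11 bp
  37→45: 8 bp
  45→50: 5 bp
  50→72: 22 bp
  72→82: 10 bp
  82→90: 8 bp
  90→97: 7 bp
  97→117: 20 bp
  117→120: 3 bp
  120→129: 9 bp
  129→138: 9 bp
  138→151: 13 bp
  151→154: 3 bp
  154→164: 10 bp
  164→171: 7 bp
  171→182: 11 bp
  182→187: 5 bp
  187→194: 7 bp
  194→204: 10 bp
  204→216: 12 bp
  216→219: 3 bp
  219→10 (wrap): 222-219+10 = 13 bp

[3,3,3,5,5,7,7,7,8,8,8,8,9,9,10,10,10,11,11,12,13,13,20,22]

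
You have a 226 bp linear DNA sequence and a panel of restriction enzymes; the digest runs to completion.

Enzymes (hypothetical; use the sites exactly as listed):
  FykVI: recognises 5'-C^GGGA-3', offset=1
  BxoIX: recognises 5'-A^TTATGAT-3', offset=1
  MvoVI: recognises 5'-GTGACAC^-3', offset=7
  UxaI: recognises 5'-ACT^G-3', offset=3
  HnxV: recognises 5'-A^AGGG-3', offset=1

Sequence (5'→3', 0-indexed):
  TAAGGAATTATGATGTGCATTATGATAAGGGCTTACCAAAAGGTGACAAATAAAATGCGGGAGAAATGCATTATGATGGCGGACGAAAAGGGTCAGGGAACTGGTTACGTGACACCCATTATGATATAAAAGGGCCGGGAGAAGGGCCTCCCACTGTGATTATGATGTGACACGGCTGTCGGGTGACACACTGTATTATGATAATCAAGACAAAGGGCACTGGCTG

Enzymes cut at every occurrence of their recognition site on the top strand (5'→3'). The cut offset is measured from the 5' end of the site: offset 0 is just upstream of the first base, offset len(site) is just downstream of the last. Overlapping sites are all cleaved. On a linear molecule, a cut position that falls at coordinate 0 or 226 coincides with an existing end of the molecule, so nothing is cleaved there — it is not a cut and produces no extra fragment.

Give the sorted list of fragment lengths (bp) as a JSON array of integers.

Scan for sites:
  FykVI CGGGA/1: at [57, 135] ⇒ [58, 136]
  BxoIX ATTATGAT/1: at [6, 18, 69, 117, 158, 194] ⇒ [7, 19, 70, 118, 159, 195]
  MvoVI GTGACAC/7: at [108, 166, 182] ⇒ [115, 173, 189]
  UxaI ACTG/3: at [99, 152, 189, 218] ⇒ [102, 155, 192, 221]
  HnxV AAGGG/1: at [26, 87, 129, 141, 212] ⇒ [27, 88, 130, 142, 213]

Pooled cuts: [7, 19, 27, 58, 70, 88, 102, 115, 118, 130, 136, 142, 155, 159, 173, 189, 192, 195, 213, 221]

Fragment lengths:
  [0,7): 7 bp
  [7,19): 12 bp
  [19,27): 8 bp
  [27,58): 31 bp
  [58,70): 12 bp
  [70,88): 18 bp
  [88,102): 14 bp
  [102,115): 13 bp
  [115,118): 3 bp
  [118,130): 12 bp
  [130,136): 6 bp
  [136,142): 6 bp
  [142,155): 13 bp
  [155,159): 4 bp
  [159,173): 14 bp
  [173,189): 16 bp
  [189,192): 3 bp
  [192,195): 3 bp
  [195,213): 18 bp
  [213,221): 8 bp
  [221,226): 5 bp

[3,3,3,4,5,6,6,7,8,8,12,12,12,13,13,14,14,16,18,18,31]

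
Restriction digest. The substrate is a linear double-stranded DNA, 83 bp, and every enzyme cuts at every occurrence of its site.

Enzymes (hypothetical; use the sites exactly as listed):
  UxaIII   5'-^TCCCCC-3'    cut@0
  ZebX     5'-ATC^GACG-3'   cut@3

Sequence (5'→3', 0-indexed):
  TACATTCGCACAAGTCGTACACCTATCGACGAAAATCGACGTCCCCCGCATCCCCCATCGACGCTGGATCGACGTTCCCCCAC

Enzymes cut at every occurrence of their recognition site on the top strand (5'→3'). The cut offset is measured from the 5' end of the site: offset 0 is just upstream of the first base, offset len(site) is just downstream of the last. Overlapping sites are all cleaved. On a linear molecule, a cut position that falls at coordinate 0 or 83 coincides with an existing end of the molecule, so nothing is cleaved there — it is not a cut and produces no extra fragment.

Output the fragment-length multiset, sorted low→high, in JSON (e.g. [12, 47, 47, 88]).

Per-enzyme occurrences:
  UxaIII (TCCCCC, off=0): starts [41, 50, 75] → cuts [41, 50, 75]
  ZebX (ATCGACG, off=3): starts [24, 34, 56, 67] → cuts [27, 37, 59, 70]

Pooled cuts: [27, 37, 41, 50, 59, 70, 75]

Fragments:
  [0,27): 27 bp
  [27,37): 10 bp
  [37,41): 4 bp
  [41,50): 9 bp
  [50,59): 9 bp
  [59,70): 11 bp
  [70,75): 5 bp
  [75,83): 8 bp

[4,5,8,9,9,10,11,27]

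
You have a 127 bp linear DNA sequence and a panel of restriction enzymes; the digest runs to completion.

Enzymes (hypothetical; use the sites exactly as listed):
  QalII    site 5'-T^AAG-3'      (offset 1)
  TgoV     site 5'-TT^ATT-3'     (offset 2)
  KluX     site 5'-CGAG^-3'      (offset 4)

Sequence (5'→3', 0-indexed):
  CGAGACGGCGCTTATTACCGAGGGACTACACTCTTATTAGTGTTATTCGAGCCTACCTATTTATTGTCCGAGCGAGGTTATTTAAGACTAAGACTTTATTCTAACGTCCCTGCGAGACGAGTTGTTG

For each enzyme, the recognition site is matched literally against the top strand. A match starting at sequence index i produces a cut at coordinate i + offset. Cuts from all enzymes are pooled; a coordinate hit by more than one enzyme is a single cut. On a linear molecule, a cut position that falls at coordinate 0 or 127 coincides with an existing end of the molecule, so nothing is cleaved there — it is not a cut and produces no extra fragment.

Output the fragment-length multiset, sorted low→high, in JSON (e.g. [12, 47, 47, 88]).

[3,4,4,4,5,6,6,7,8,9,9,9,10,11,13,19]

Site scan:
  QalII (TAAG, off=1): starts [82, 88] → cuts [83, 89]
  TgoV (TTATT, off=2): starts [11, 33, 42, 60, 77, 95] → cuts [13, 35, 44, 62, 79, 97]
  KluX (CGAG, off=4): starts [0, 18, 47, 68, 72, 112, 117] → cuts [4, 22, 51, 72, 76, 116, 121]

Pooled cuts: [4, 13, 22, 35, 44, 51, 62, 72, 76, 79, 83, 89, 97, 116, 121]

Fragment lengths:
  [0,4): 4 bp
  [4,13): 9 bp
  [13,22): 9 bp
  [22,35): 13 bp
  [35,44): 9 bp
  [44,51): 7 bp
  [51,62): 11 bp
  [62,72): 10 bp
  [72,76): 4 bp
  [76,79): 3 bp
  [79,83): 4 bp
  [83,89): 6 bp
  [89,97): 8 bp
  [97,116): 19 bp
  [116,121): 5 bp
  [121,127): 6 bp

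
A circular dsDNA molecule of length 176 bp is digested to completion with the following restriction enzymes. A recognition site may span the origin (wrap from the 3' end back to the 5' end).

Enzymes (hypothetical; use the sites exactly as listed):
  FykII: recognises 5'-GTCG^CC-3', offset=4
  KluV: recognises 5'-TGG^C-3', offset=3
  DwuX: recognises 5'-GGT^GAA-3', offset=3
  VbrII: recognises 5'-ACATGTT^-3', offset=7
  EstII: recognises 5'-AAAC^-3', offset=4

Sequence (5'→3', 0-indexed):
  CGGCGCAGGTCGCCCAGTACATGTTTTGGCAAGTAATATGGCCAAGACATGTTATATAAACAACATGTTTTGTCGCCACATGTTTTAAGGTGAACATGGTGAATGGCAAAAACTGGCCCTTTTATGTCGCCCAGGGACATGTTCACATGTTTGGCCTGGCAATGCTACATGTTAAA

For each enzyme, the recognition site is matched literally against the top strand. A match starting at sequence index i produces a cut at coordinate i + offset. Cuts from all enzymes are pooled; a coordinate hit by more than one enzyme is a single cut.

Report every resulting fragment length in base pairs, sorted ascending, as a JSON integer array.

[3,3,4,4,5,6,6,7,7,8,8,8,9,9,11,12,12,13,13,14,14]

Scan for sites:
  FykII GTCGCC/4: at [8, 71, 125] ⇒ [12, 75, 129]
  KluV TGGC/3: at [26, 38, 103, 113, 151, 156] ⇒ [29, 41, 106, 116, 154, 159]
  DwuX GGTGAA/3: at [88, 97] ⇒ [91, 100]
  VbrII ACATGTT/7: at [18, 46, 62, 77, 136, 144, 166] ⇒ [25, 53, 69, 84, 143, 151, 173]
  EstII AAAC/4: at [57, 109, 173] ⇒ [1, 61, 113]

All cut coordinates (distinct, sorted): [1, 12, 25, 29, 41, 53, 61, 69, 75, 84, 91, 100, 106, 113, 116, 129, 143, 151, 154, 159, 173]

Fragments:
  1→12: 11 bp
  12→25: 13 bp
  25→29: 4 bp
  29→41: 12 bp
  41→53: 12 bp
  53→61: 8 bp
  61→69: 8 bp
  69→75: 6 bp
  75→84: 9 bp
  84→91: 7 bp
  91→100: 9 bp
  100→106: 6 bp
  106→113: 7 bp
  113→116: 3 bp
  116→129: 13 bp
  129→143: 14 bp
  143→151: 8 bp
  151→154: 3 bp
  154→159: 5 bp
  159→173: 14 bp
  173→1 (wrap): 176-173+1 = 4 bp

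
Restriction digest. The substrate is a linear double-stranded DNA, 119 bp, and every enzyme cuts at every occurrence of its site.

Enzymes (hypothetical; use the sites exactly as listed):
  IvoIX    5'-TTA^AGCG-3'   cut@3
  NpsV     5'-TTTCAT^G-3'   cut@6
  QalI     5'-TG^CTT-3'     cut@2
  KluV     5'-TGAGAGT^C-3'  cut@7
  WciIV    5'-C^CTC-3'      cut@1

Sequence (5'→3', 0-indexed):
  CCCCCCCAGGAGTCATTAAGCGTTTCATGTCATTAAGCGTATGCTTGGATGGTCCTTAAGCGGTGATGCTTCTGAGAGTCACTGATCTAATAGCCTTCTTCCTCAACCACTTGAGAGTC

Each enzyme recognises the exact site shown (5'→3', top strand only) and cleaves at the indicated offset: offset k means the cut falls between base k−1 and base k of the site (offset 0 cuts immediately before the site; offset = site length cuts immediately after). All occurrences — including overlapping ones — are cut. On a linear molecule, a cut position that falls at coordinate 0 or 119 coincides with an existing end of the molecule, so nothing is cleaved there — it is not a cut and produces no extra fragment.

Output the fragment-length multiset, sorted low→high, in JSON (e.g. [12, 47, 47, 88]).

[1,7,8,10,10,11,15,17,18,22]

Site scan:
  IvoIX TTAAGCG/3: at [15, 32, 55] ⇒ [18, 35, 58]
  NpsV TTTCATG/6: at [22] ⇒ [28]
  QalI TGCTT/2: at [41, 66] ⇒ [43, 68]
  KluV TGAGAGTC/7: at [72, 111] ⇒ [79, 118]
  WciIV CCTC/1: at [100] ⇒ [101]

Pooled cuts: [18, 28, 35, 43, 58, 68, 79, 101, 118]

Fragment lengths:
  [0,18): 18 bp
  [18,28): 10 bp
  [28,35): 7 bp
  [35,43): 8 bp
  [43,58): 15 bp
  [58,68): 10 bp
  [68,79): 11 bp
  [79,101): 22 bp
  [101,118): 17 bp
  [118,119): 1 bp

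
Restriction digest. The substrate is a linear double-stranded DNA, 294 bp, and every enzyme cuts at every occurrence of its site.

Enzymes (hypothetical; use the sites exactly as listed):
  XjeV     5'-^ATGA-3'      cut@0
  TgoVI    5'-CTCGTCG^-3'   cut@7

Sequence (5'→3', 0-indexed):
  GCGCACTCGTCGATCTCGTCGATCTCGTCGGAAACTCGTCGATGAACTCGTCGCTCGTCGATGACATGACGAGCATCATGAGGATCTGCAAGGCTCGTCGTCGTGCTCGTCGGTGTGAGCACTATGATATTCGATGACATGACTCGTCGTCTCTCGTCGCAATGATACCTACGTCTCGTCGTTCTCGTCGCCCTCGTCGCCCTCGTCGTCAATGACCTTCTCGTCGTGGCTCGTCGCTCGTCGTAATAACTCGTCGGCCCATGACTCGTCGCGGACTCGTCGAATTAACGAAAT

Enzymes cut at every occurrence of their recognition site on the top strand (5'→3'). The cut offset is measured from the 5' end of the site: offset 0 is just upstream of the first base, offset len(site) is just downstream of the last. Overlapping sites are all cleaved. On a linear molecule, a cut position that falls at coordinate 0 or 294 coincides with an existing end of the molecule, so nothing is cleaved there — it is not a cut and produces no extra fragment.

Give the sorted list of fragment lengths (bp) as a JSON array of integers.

Per-enzyme occurrences:
  XjeV (ATGA, off=0): starts [41, 60, 65, 77, 123, 133, 138, 161, 211, 260] → cuts [41, 60, 65, 77, 123, 133, 138, 161, 211, 260]
  TgoVI (CTCGTCG, off=7): starts [5, 14, 23, 34, 46, 53, 93, 105, 142, 152, 174, 183, 192, 201, 219, 229, 236, 249, 264, 275] → cuts [12, 21, 30, 41, 53, 60, 100, 112, 149, 159, 181, 190, 199, 208, 226, 236, 243, 256, 271, 282]

All cut coordinates (distinct, sorted): [12, 21, 30, 41, 53, 60, 65, 77, 100, 112, 123, 133, 138, 149, 159, 161, 181, 190, 199, 208, 211, 226, 236, 243, 256, 260, 271, 282]

Fragments:
  [0,12): 12 bp
  [12,21): 9 bp
  [21,30): 9 bp
  [30,41): 11 bp
  [41,53): 12 bp
  [53,60): 7 bp
  [60,65): 5 bp
  [65,77): 12 bp
  [77,100): 23 bp
  [100,112): 12 bp
  [112,123): 11 bp
  [123,133): 10 bp
  [133,138): 5 bp
  [138,149): 11 bp
  [149,159): 10 bp
  [159,161): 2 bp
  [161,181): 20 bp
  [181,190): 9 bp
  [190,199): 9 bp
  [199,208): 9 bp
  [208,211): 3 bp
  [211,226): 15 bp
  [226,236): 10 bp
  [236,243): 7 bp
  [243,256): 13 bp
  [256,260): 4 bp
  [260,271): 11 bp
  [271,282): 11 bp
  [282,294): 12 bp

[2,3,4,5,5,7,7,9,9,9,9,9,10,10,10,11,11,11,11,11,12,12,12,12,12,13,15,20,23]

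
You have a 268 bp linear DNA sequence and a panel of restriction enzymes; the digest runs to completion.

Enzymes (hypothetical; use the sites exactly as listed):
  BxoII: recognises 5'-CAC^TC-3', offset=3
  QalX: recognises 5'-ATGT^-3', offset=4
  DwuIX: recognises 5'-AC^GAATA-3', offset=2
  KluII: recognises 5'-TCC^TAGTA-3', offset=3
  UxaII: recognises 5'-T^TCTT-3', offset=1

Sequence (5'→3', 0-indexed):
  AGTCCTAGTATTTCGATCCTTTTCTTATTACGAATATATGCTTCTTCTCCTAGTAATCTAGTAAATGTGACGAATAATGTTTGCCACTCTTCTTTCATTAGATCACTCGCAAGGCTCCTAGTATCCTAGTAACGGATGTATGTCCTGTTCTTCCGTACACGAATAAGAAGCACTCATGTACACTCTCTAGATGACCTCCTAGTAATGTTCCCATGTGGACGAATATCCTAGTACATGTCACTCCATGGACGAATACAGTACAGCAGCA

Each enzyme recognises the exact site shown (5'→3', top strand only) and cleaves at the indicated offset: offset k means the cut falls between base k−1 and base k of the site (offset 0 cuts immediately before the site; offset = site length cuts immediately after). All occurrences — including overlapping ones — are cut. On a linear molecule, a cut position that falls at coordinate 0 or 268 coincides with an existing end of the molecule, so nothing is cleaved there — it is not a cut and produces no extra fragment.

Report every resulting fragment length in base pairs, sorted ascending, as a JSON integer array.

[3,3,3,4,4,4,5,5,6,7,8,8,8,8,9,9,9,9,10,11,12,12,13,13,16,16,17,18,18]

Scan for sites:
  BxoII CACTC/3: at [84, 103, 170, 180, 238] ⇒ [87, 106, 173, 183, 241]
  QalX ATGT/4: at [64, 76, 135, 139, 175, 204, 212, 234] ⇒ [68, 80, 139, 143, 179, 208, 216, 238]
  DwuIX ACGAATA/2: at [29, 69, 158, 218, 248] ⇒ [31, 71, 160, 220, 250]
  KluII TCCTAGTA/3: at [2, 47, 115, 123, 196, 225] ⇒ [5, 50, 118, 126, 199, 228]
  UxaII TTCTT/1: at [21, 41, 89, 147] ⇒ [22, 42, 90, 148]

All cut coordinates (distinct, sorted): [5, 22, 31, 42, 50, 68, 71, 80, 87, 90, 106, 118, 126, 139, 143, 148, 160, 173, 179, 183, 199, 208, 216, 220, 228, 238, 241, 250]

Fragments:
  [0,5): 5 bp
  [5,22): 17 bp
  [22,31): 9 bp
  [31,42): 11 bp
  [42,50): 8 bp
  [50,68): 18 bp
  [68,71): 3 bp
  [71,80): 9 bp
  [80,87): 7 bp
  [87,90): 3 bp
  [90,106): 16 bp
  [106,118): 12 bp
  [118,126): 8 bp
  [126,139): 13 bp
  [139,143): 4 bp
  [143,148): 5 bp
  [148,160): 12 bp
  [160,173): 13 bp
  [173,179): 6 bp
  [179,183): 4 bp
  [183,199): 16 bp
  [199,208): 9 bp
  [208,216): 8 bp
  [216,220): 4 bp
  [220,228): 8 bp
  [228,238): 10 bp
  [238,241): 3 bp
  [241,250): 9 bp
  [250,268): 18 bp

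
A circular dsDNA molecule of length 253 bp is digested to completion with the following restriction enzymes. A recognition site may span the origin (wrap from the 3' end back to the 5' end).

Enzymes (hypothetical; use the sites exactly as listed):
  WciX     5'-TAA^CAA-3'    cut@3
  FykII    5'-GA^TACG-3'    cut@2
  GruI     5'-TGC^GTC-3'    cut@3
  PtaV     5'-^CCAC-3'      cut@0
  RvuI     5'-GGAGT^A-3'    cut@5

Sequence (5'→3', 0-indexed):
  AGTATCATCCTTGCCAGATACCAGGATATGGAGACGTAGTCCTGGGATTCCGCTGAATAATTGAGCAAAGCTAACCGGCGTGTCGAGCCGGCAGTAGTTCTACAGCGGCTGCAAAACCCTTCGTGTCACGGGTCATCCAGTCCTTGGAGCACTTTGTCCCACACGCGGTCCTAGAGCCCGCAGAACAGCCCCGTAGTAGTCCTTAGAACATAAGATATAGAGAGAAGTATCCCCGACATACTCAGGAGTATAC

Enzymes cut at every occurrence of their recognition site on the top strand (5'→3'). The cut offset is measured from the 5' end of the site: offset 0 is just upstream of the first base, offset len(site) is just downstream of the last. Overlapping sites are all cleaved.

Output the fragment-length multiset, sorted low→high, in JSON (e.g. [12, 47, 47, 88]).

[91,162]

Scan for sites:
  WciX (TAACAA, off=3): no sites
  FykII (GATACG, off=2): no sites
  GruI (TGCGTC, off=3): no sites
  PtaV CCAC/0: at [158] ⇒ [158]
  RvuI GGAGTA/5: at [244] ⇒ [249]

Pooled cuts: [158, 249]

Fragments:
  158→249: 91 bp
  249→158 (wrap): 253-249+158 = 162 bp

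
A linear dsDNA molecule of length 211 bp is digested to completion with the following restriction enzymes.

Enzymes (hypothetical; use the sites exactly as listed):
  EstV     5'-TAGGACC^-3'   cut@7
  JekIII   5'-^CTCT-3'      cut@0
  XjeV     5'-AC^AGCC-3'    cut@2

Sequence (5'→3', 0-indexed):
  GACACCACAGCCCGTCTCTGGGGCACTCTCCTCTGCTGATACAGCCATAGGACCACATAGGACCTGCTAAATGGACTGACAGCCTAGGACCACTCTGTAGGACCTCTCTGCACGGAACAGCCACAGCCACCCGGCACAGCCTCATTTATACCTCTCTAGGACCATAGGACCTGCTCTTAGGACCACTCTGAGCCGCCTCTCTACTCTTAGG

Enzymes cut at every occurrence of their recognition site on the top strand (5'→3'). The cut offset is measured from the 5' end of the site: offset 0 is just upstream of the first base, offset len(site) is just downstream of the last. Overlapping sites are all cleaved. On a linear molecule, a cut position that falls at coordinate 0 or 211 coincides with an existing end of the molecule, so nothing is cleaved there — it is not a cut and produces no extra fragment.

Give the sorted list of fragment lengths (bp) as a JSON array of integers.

Scan for sites:
  EstV (TAGGACC, off=7): starts [47, 57, 84, 97, 156, 164, 177] → cuts [54, 64, 91, 104, 163, 171, 184]
  JekIII (CTCT, off=0): starts [15, 25, 30, 92, 103, 105, 151, 153, 173, 185, 196, 198, 203] → cuts [15, 25, 30, 92, 103, 105, 151, 153, 173, 185, 196, 198, 203]
  XjeV (ACAGCC, off=2): starts [6, 40, 78, 116, 122, 135] → cuts [8, 42, 80, 118, 124, 137]

Pooled cuts: [8, 15, 25, 30, 42, 54, 64, 80, 91, 92, 103, 104, 105, 118, 124, 137, 151, 153, 163, 171, 173, 184, 185, 196, 198, 203]

Fragments:
  [0,8): 8 bp
  [8,15): 7 bp
  [15,25): 10 bp
  [25,30): 5 bp
  [30,42): 12 bp
  [42,54): 12 bp
  [54,64): 10 bp
  [64,80): 16 bp
  [80,91): 11 bp
  [91,92): 1 bp
  [92,103): 11 bp
  [103,104): 1 bp
  [104,105): 1 bp
  [105,118): 13 bp
  [118,124): 6 bp
  [124,137): 13 bp
  [137,151): 14 bp
  [151,153): 2 bp
  [153,163): 10 bp
  [163,171): 8 bp
  [171,173): 2 bp
  [173,184): 11 bp
  [184,185): 1 bp
  [185,196): 11 bp
  [196,198): 2 bp
  [198,203): 5 bp
  [203,211): 8 bp

[1,1,1,1,2,2,2,5,5,6,7,8,8,8,10,10,10,11,11,11,11,12,12,13,13,14,16]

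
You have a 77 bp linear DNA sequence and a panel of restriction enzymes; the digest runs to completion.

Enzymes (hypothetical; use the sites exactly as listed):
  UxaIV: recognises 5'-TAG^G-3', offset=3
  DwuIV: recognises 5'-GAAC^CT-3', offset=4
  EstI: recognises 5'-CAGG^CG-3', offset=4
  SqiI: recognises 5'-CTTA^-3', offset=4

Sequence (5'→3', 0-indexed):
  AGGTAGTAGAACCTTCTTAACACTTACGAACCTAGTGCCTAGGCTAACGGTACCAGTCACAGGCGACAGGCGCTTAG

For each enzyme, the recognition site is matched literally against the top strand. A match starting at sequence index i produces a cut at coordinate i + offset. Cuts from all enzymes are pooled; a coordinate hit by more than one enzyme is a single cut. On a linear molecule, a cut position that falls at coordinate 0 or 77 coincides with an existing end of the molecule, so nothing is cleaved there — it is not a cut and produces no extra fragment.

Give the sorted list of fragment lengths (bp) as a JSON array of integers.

[1,5,6,7,7,7,11,12,21]

Scan for sites:
  UxaIV (TAGG, off=3): starts [39] → cuts [42]
  DwuIV (GAACCT, off=4): starts [8, 27] → cuts [12, 31]
  EstI (CAGGCG, off=4): starts [59, 66] → cuts [63, 70]
  SqiI (CTTA, off=4): starts [15, 22, 72] → cuts [19, 26, 76]

Pooled cuts: [12, 19, 26, 31, 42, 63, 70, 76]

Fragments:
  [0,12): 12 bp
  [12,19): 7 bp
  [19,26): 7 bp
  [26,31): 5 bp
  [31,42): 11 bp
  [42,63): 21 bp
  [63,70): 7 bp
  [70,76): 6 bp
  [76,77): 1 bp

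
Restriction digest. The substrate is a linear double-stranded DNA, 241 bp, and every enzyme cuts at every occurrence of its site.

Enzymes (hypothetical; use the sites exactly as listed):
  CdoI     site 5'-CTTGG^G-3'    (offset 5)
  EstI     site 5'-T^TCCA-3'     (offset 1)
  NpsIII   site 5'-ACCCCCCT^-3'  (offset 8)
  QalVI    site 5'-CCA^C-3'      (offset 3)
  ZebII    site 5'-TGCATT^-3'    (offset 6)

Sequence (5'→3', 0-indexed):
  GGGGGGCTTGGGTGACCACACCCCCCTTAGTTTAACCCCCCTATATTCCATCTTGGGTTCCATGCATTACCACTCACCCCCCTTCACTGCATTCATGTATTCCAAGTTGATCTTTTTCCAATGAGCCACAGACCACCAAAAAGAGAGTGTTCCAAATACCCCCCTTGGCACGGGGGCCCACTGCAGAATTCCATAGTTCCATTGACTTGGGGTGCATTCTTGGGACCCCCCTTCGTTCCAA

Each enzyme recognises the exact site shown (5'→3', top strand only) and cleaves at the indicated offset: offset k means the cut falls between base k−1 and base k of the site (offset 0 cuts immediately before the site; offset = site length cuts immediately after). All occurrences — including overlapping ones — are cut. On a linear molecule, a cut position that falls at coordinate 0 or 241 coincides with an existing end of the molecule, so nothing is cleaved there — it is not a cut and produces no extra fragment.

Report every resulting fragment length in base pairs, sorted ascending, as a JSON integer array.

Per-enzyme occurrences:
  CdoI CTTGGG/5: at [6, 51, 205, 218] ⇒ [11, 56, 210, 223]
  EstI TTCCA/1: at [45, 57, 99, 115, 149, 188, 196, 235] ⇒ [46, 58, 100, 116, 150, 189, 197, 236]
  NpsIII ACCCCCCT/8: at [19, 34, 75, 157, 224] ⇒ [27, 42, 83, 165, 232]
  QalVI CCAC/3: at [15, 69, 125, 132, 177] ⇒ [18, 72, 128, 135, 180]
  ZebII TGCATT/6: at [62, 87, 212] ⇒ [68, 93, 218]

All cut coordinates (distinct, sorted): [11, 18, 27, 42, 46, 56, 58, 68, 72, 83, 93, 100, 116, 128, 135, 150, 165, 180, 189, 197, 210, 218, 223, 232, 236]

Fragment lengths:
  [0,11): 11 bp
  [11,18): 7 bp
  [18,27): 9 bp
  [27,42): 15 bp
  [42,46): 4 bp
  [46,56): 10 bp
  [56,58): 2 bp
  [58,68): 10 bp
  [68,72): 4 bp
  [72,83): 11 bp
  [83,93): 10 bp
  [93,100): 7 bp
  [100,116): 16 bp
  [116,128): 12 bp
  [128,135): 7 bp
  [135,150): 15 bp
  [150,165): 15 bp
  [165,180): 15 bp
  [180,189): 9 bp
  [189,197): 8 bp
  [197,210): 13 bp
  [210,218): 8 bp
  [218,223): 5 bp
  [223,232): 9 bp
  [232,236): 4 bp
  [236,241): 5 bp

[2,4,4,4,5,5,7,7,7,8,8,9,9,9,10,10,10,11,11,12,13,15,15,15,15,16]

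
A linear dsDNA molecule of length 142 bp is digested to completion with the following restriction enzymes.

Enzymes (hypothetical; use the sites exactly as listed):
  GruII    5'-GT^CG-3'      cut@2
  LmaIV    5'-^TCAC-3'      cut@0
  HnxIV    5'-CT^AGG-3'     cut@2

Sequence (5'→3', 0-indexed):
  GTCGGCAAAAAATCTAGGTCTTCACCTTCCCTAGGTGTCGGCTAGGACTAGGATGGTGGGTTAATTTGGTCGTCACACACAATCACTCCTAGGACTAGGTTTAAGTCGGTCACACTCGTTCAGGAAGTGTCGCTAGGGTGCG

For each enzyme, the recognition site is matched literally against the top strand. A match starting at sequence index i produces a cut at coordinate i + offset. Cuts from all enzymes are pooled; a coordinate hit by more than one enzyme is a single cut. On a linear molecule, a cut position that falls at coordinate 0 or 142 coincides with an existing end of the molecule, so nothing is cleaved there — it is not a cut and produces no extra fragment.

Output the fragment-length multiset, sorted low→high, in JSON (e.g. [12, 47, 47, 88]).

Site scan:
  GruII GTCG/2: at [0, 36, 68, 104, 128] ⇒ [2, 38, 70, 106, 130]
  LmaIV TCAC/0: at [21, 72, 82, 109] ⇒ [21, 72, 82, 109]
  HnxIV CTAGG/2: at [13, 30, 41, 47, 88, 94, 132] ⇒ [15, 32, 43, 49, 90, 96, 134]

Pooled cuts: [2, 15, 21, 32, 38, 43, 49, 70, 72, 82, 90, 96, 106, 109, 130, 134]

Fragments:
  [0,2): 2 bp
  [2,15): 13 bp
  [15,21): 6 bp
  [21,32): 11 bp
  [32,38): 6 bp
  [38,43): 5 bp
  [43,49): 6 bp
  [49,70): 21 bp
  [70,72): 2 bp
  [72,82): 10 bp
  [82,90): 8 bp
  [90,96): 6 bp
  [96,106): 10 bp
  [106,109): 3 bp
  [109,130): 21 bp
  [130,134): 4 bp
  [134,142): 8 bp

[2,2,3,4,5,6,6,6,6,8,8,10,10,11,13,21,21]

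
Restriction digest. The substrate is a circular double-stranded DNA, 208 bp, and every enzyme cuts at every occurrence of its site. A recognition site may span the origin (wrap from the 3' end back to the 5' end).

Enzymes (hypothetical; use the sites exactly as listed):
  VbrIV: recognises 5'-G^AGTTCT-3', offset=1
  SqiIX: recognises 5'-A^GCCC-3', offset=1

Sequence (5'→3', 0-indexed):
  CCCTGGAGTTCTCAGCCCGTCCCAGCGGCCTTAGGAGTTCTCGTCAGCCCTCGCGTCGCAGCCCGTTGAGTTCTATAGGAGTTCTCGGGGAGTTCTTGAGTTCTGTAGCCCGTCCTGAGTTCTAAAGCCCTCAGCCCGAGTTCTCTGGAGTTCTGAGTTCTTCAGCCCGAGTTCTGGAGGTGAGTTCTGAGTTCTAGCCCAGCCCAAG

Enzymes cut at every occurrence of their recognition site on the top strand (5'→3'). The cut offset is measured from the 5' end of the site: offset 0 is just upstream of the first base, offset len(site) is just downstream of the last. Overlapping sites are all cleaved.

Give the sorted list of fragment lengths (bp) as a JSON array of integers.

[5,5,5,6,7,7,7,7,7,8,8,8,9,9,9,10,10,11,11,11,13,14,21]

Per-enzyme occurrences:
  VbrIV GAGTTCT/1: at [5, 34, 67, 78, 89, 97, 116, 137, 147, 154, 168, 181, 188] ⇒ [6, 35, 68, 79, 90, 98, 117, 138, 148, 155, 169, 182, 189]
  SqiIX AGCCC/1: at [13, 45, 59, 106, 125, 132, 163, 195, 200, 206] ⇒ [14, 46, 60, 107, 126, 133, 164, 196, 201, 207]

Pooled cuts: [6, 14, 35, 46, 60, 68, 79, 90, 98, 107, 117, 126, 133, 138, 148, 155, 164, 169, 182, 189, 196, 201, 207]

Fragments:
  6→14: 8 bp
  14→35: 21 bp
  35→46: 11 bp
  46→60: 14 bp
  60→68: 8 bp
  68→79: 11 bp
  79→90: 11 bp
  90→98: 8 bp
  98→107: 9 bp
  107→117: 10 bp
  117→126: 9 bp
  126→133: 7 bp
  133→138: 5 bp
  138→148: 10 bp
  148→155: 7 bp
  155→164: 9 bp
  164→169: 5 bp
  169→182: 13 bp
  182→189: 7 bp
  189→196: 7 bp
  196→201: 5 bp
  201→207: 6 bp
  207→6 (wrap): 208-207+6 = 7 bp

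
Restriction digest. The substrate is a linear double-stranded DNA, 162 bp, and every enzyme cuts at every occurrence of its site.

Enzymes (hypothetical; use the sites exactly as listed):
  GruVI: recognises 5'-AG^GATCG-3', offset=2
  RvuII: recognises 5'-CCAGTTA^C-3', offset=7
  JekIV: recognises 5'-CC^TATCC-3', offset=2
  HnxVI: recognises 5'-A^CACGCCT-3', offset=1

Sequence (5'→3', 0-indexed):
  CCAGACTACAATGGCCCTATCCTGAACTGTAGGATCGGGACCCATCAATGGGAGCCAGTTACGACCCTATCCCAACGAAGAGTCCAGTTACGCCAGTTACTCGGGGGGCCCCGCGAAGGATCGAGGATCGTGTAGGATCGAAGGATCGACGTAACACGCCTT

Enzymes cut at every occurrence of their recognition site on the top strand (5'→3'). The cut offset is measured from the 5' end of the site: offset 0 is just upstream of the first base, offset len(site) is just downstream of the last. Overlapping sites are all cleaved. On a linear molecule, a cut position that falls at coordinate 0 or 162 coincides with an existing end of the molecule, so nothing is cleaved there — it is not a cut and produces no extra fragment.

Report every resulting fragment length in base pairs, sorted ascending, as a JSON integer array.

Per-enzyme occurrences:
  GruVI AGGATCG/2: at [30, 116, 123, 133, 141] ⇒ [32, 118, 125, 135, 143]
  RvuII CCAGTTAC/7: at [54, 83, 92] ⇒ [61, 90, 99]
  JekIV CCTATCC/2: at [15, 65] ⇒ [17, 67]
  HnxVI ACACGCCT/1: at [153] ⇒ [154]

All cut coordinates (distinct, sorted): [17, 32, 61, 67, 90, 99, 118, 125, 135, 143, 154]

Fragment lengths:
  [0,17): 17 bp
  [17,32): 15 bp
  [32,61): 29 bp
  [61,67): 6 bp
  [67,90): 23 bp
  [90,99): 9 bp
  [99,118): 19 bp
  [118,125): 7 bp
  [125,135): 10 bp
  [135,143): 8 bp
  [143,154): 11 bp
  [154,162): 8 bp

[6,7,8,8,9,10,11,15,17,19,23,29]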